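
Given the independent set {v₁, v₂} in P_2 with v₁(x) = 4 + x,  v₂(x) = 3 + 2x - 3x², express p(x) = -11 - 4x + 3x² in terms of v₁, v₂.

p = -2v₁ - v₂

Identify each element with its coordinate vector in ℝ³ via {1, x, x²}.
Set up the augmented matrix [v₁ | v₂ | p] and row-reduce.
The system has the unique solution (c₁, c₂) = (-2, -1).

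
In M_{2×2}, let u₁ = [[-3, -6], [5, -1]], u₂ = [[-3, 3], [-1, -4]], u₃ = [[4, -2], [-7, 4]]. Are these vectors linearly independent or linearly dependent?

linearly independent

Write each element as a coordinate vector in ℝ⁴ using {E₁₁, E₁₂, E₂₁, E₂₂}.
Row-reduce the matrix whose columns are u₁, u₂, u₃.
The reduction yields 3 nonzero rows, so the rank is 3.
Since rank = 3 (the number of vectors), the set is linearly independent.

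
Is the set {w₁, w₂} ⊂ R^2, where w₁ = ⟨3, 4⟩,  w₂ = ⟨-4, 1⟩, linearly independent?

linearly independent

Place the vectors as rows of a 2×2 matrix and reduce to echelon form.
The reduction yields 2 nonzero rows, so the rank is 2.
Since rank = 2 (the number of vectors), the set is linearly independent.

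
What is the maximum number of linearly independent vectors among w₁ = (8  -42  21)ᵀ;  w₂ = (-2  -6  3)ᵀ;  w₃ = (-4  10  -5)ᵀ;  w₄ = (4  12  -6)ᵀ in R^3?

2

Form the matrix with w₁, w₂, w₃, w₄ as columns and reduce.
There are 2 pivot columns, so rank = 2.
(With 4 elements in a 3-dimensional space the rank is at most 3.)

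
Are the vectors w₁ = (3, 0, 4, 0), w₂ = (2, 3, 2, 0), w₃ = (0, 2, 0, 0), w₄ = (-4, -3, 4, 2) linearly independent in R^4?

linearly independent

Place the vectors as rows of a 4×4 matrix and reduce to echelon form.
The reduction yields 4 nonzero rows, so the rank is 4.
Since rank = 4 (the number of vectors), the set is linearly independent.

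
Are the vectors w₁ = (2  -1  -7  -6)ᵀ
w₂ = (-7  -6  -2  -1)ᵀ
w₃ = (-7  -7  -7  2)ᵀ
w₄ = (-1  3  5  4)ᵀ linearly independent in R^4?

linearly independent

Row-reduce the matrix whose columns are w₁, w₂, w₃, w₄.
The reduction yields 4 nonzero rows, so the rank is 4.
Since rank = 4 (the number of vectors), the set is linearly independent.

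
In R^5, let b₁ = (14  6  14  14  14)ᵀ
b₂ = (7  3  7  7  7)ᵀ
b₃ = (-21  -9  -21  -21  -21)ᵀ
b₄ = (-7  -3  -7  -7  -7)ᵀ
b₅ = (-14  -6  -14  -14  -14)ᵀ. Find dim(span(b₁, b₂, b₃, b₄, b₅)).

Apply Gaussian elimination to the matrix whose rows are b₁, b₂, b₃, b₄, b₅.
Reduction leaves 1 leading entry, giving rank 1.

dim = 1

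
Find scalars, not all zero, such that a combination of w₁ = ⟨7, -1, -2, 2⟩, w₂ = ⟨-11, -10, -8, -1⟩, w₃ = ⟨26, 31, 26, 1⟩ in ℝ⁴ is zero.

Solve the homogeneous system with w₁, w₂, w₃ as columns by row-reducing the coefficient matrix.
A generator of the null space is (1, 3, 1).

w₁ + 3w₂ + w₃ = 0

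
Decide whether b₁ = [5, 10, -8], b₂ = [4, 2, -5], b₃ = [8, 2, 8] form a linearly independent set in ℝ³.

linearly independent

Form the 3×3 matrix with these as columns; its determinant is -526.
A nonzero determinant means the columns are linearly independent.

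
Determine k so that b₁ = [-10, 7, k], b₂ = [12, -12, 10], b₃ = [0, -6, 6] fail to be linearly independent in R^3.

Place the vectors as rows of a 3×3 matrix; dependence ⇔ determinant zero.
The determinant works out to -72*k - 384.
This vanishes exactly when k = -16/3.

k = -16/3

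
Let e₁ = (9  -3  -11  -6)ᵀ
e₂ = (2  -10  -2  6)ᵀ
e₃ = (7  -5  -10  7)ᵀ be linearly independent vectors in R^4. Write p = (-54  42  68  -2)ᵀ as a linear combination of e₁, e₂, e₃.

p = -4e₁ - 2e₂ - 2e₃

Solve the system with e₁, e₂, e₃ as columns and p as the right-hand side.
Back-substitution yields (c₁, c₂, c₃) = (-4, -2, -2).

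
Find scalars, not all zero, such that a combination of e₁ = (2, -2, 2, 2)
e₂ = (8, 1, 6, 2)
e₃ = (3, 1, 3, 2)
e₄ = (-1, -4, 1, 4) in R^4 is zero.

2e₁ - e₂ + e₃ - e₄ = 0

Set up α₁e₁ + … + α₄e₄ = 0 and solve the homogeneous system.
A generator of the null space is (2, -1, 1, -1).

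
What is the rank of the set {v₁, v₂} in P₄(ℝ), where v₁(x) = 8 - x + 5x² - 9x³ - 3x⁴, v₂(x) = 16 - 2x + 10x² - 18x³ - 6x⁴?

1

Use coordinates relative to {1, x, …, x⁴}.
Row-reduce the 2×5 matrix with these as rows.
The echelon form has 1 nonzero row, so the rank is 1.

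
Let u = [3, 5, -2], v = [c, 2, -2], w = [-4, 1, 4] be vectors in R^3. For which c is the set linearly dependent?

c = 27/11

The set is linearly dependent precisely when det[u; v; w] = 0.
Expanding, det = 54 - 22*c.
Setting this to zero gives c = 27/11.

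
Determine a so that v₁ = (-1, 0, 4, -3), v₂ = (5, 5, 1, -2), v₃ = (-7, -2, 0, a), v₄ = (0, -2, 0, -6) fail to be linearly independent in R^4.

The vectors are dependent exactly when the determinant of the matrix with rows v₁, v₂, v₃, v₄ vanishes.
The determinant works out to 42*a - 658.
Setting this to zero gives a = 47/3.

a = 47/3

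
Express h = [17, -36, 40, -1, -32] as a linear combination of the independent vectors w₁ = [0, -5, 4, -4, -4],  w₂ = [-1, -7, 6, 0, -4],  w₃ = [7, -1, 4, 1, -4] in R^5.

h = w₁ + 4w₂ + 3w₃

Write h = c₁w₁ + … + c₃w₃ and equate components.
Row-reducing the augmented matrix gives the unique coefficients (c₁, c₂, c₃) = (1, 4, 3).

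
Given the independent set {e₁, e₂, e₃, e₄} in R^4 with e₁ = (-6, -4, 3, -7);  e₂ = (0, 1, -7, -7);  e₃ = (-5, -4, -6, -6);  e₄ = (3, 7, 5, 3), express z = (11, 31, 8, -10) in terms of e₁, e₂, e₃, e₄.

Set up the augmented matrix [e₁ | e₂ | e₃ | e₄ | z] and row-reduce.
The system has the unique solution (c₁, …, c₄) = (1, 3, -1, 4).

z = e₁ + 3e₂ - e₃ + 4e₄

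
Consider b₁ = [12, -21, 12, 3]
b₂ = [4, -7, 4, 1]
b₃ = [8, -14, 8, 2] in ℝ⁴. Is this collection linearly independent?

linearly dependent

Row-reduce the matrix whose columns are b₁, b₂, b₃.
The reduction yields 1 nonzero row, so the rank is 1.
Since rank 1 < 3, the set is linearly dependent.
Indeed b₁ - 3b₂ = 0.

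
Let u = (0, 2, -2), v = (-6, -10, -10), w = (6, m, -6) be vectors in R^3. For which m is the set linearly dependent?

The vectors are dependent exactly when the determinant of the matrix with rows u, v, w vanishes.
Cofactor expansion gives det = 12*m - 312.
This vanishes exactly when m = 26.

m = 26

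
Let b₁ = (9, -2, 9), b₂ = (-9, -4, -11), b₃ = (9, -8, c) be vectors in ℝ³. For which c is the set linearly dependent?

c = 7

The vectors are dependent exactly when the determinant of the matrix with rows b₁, b₂, b₃ vanishes.
The determinant works out to 378 - 54*c.
Setting this to zero gives c = 7.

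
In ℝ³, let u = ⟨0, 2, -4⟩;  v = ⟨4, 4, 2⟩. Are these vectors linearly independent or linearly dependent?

Row-reduce the matrix whose columns are u, v.
The reduction yields 2 nonzero rows, so the rank is 2.
Since rank = 2 (the number of vectors), the set is linearly independent.

linearly independent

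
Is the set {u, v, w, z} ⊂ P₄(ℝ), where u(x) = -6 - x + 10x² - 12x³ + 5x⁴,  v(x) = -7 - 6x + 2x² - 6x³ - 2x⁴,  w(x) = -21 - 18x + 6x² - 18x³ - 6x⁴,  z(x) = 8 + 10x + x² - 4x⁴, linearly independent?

linearly dependent

Write each element as a coordinate vector in ℝ⁵ using {1, x, …, x⁴}.
One vector is a scalar multiple of another, so the set is dependent.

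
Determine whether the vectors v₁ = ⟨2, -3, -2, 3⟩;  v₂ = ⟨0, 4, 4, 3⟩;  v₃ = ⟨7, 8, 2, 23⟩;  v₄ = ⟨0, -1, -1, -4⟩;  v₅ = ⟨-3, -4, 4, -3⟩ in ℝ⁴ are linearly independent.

There are 5 vectors in a 4-dimensional space, so they cannot be linearly independent.

linearly dependent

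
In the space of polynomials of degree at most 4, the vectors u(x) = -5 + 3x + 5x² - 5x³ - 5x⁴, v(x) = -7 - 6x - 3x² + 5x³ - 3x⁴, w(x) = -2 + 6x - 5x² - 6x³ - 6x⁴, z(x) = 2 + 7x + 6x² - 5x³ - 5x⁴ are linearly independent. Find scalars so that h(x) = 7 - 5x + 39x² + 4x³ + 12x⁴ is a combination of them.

h = 2u - v - 4w + z

Take coordinate vectors relative to {1, x, …, x⁴}.
Set up the augmented matrix [u | v | w | z | h] and row-reduce.
The system has the unique solution (c₁, …, c₄) = (2, -1, -4, 1).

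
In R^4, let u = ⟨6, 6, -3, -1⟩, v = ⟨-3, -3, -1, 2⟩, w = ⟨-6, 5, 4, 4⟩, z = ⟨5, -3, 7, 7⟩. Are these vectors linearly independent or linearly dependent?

Form the 4×4 matrix with these as columns; its determinant is 2665.
A nonzero determinant means the columns are linearly independent.

linearly independent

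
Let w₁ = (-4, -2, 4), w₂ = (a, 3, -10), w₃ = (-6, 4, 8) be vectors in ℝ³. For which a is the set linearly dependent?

Dependence holds iff the 3×3 matrix [w₁ w₂ w₃] is singular.
The determinant works out to 32*a - 304.
Solving 32*a - 304 = 0 yields a = 19/2.

a = 19/2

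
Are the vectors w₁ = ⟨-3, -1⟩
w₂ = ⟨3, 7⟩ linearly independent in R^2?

linearly independent

The matrix [w₁|w₂] has determinant -18.
A nonzero determinant means the columns are linearly independent.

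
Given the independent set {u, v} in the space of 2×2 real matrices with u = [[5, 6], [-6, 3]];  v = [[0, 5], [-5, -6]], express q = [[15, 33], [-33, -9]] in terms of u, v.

q = 3u + 3v

Work in coordinates with respect to the standard basis {E₁₁, E₁₂, E₂₁, E₂₂}.
Solve the system with u, v as columns and q as the right-hand side.
Back-substitution yields (α₁, α₂) = (3, 3).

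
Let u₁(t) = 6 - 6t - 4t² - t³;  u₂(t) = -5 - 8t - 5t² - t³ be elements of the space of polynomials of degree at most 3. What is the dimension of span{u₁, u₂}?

Pass to coordinate vectors with respect to the basis {1, t, …, t³}.
Form the matrix with u₁, u₂ as columns and reduce.
Reduction leaves 2 leading entries, giving rank 2.

dim = 2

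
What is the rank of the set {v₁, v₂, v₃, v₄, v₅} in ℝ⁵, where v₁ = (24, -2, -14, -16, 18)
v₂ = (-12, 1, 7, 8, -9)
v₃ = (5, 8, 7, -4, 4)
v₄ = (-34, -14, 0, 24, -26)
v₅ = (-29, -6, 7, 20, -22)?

Form the matrix with v₁, v₂, v₃, v₄, v₅ as columns and reduce.
There are 2 pivot columns, so rank = 2.

rank 2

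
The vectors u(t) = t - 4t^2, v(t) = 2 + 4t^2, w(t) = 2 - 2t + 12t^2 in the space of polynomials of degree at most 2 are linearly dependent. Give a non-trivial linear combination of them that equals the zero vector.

Take coordinates with respect to {1, t, t^2}.
Row-reduce the matrix with u, v, w as columns; the null space gives the coefficients.
A generator of the null space is (2, -1, 1).

2u - v + w = 0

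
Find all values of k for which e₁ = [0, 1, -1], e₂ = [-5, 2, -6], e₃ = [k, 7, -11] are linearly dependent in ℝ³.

The vectors are dependent exactly when the determinant of the matrix with rows e₁, e₂, e₃ vanishes.
Cofactor expansion gives det = -4*k - 20.
This vanishes exactly when k = -5.

k = -5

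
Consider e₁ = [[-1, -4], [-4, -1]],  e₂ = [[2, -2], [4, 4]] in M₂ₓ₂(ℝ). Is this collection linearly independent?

Write each element as a coordinate vector in ℝ⁴ using {E₁₁, E₁₂, E₂₁, E₂₂}.
Place the vectors as rows of a 2×4 matrix and reduce to echelon form.
The reduction yields 2 nonzero rows, so the rank is 2.
Since rank = 2 (the number of vectors), the set is linearly independent.

linearly independent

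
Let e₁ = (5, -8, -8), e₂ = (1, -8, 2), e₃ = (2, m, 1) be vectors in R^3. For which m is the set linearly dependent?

Place the vectors as rows of a 3×3 matrix; dependence ⇔ determinant zero.
Expanding, det = -18*m - 192.
This vanishes exactly when m = -32/3.

m = -32/3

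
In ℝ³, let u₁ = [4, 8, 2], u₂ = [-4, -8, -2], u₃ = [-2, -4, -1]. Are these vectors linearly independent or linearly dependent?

linearly dependent

Form the 3×3 matrix with these as columns; its determinant is 0.
A zero determinant means the columns are linearly dependent.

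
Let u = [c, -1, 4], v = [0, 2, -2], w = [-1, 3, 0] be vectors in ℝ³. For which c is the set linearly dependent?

c = -1

Dependence holds iff the 3×3 matrix [u v w] is singular.
Cofactor expansion gives det = 6*c + 6.
Solving 6*c + 6 = 0 yields c = -1.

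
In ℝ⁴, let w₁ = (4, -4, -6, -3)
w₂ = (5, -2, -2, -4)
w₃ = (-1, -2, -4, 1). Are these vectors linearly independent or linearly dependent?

Place the vectors as rows of a 3×4 matrix and reduce to echelon form.
The reduction yields 2 nonzero rows, so the rank is 2.
Since rank 2 < 3, the set is linearly dependent.

linearly dependent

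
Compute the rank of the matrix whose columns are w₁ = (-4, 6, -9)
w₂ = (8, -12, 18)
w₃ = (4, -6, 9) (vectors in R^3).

rank 1

Form the matrix with w₁, w₂, w₃ as columns and reduce.
Exactly 1 pivot survives; hence the rank is 1.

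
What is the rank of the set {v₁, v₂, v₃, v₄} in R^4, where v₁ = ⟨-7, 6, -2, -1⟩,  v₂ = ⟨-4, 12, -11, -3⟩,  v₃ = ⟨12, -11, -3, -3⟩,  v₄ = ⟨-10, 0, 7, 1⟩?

Form the matrix with v₁, v₂, v₃, v₄ as columns and reduce.
Exactly 3 pivots survive; hence the rank is 3.

3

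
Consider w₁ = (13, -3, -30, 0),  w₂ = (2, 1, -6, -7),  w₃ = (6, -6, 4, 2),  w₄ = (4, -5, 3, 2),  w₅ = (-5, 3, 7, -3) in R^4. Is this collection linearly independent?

There are 5 vectors in a 4-dimensional space, so they cannot be linearly independent.

linearly dependent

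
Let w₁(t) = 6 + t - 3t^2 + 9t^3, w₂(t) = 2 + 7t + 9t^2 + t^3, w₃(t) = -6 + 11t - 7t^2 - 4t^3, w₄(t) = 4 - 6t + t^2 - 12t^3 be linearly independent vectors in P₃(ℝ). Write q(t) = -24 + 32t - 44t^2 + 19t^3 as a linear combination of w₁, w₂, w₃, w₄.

Identify each element with its coordinate vector in ℝ⁴ via {1, t, …, t^3}.
Solve the system with w₁, w₂, w₃, w₄ as columns and q as the right-hand side.
Back-substitution yields (α₁, …, α₄) = (1, -2, 3, -2).

q = w₁ - 2w₂ + 3w₃ - 2w₄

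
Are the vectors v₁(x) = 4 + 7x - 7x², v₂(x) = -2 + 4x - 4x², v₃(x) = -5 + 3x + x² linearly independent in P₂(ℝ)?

Write each element as a coordinate vector in ℝ³ using {1, x, x²}.
The matrix [v₁|v₂|v₃] has determinant 120.
A nonzero determinant means the columns are linearly independent.

linearly independent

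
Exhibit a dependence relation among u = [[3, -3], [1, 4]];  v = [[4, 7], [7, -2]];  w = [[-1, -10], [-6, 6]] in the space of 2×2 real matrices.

u - v - w = 0

Write each element as a vector in ℝ⁴ using {E₁₁, E₁₂, E₂₁, E₂₂}.
Set up α₁u + … + α₃w = 0 and solve the homogeneous system.
A generator of the null space is (1, -1, -1).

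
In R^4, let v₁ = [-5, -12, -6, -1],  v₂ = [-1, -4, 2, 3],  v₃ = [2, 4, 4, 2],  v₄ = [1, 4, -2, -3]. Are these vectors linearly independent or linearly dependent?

linearly dependent

The matrix [v₁|v₂|v₃|v₄] has determinant 0.
A zero determinant means the columns are linearly dependent.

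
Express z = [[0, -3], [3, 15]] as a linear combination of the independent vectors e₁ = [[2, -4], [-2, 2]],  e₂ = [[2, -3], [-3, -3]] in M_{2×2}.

z = 3e₁ - 3e₂

Work in coordinates with respect to the standard basis {E₁₁, E₁₂, E₂₁, E₂₂}.
Write z = c₁e₁ + c₂e₂ and equate components.
Back-substitution yields (c₁, c₂) = (3, -3).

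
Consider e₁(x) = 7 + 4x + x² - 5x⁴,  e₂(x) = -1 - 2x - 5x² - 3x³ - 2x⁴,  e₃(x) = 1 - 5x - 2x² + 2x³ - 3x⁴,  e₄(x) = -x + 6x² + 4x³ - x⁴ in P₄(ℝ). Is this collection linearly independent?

Write each element as a coordinate vector in ℝ⁵ using {1, x, …, x⁴}.
Place the vectors as rows of a 4×5 matrix and reduce to echelon form.
The reduction yields 4 nonzero rows, so the rank is 4.
Since rank = 4 (the number of vectors), the set is linearly independent.

linearly independent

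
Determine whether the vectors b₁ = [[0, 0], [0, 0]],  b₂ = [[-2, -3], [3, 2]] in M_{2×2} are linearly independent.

linearly dependent

Take coordinates with respect to the standard basis {E₁₁, E₁₂, E₂₁, E₂₂}.
One of the vectors is the zero vector, so the set is linearly dependent.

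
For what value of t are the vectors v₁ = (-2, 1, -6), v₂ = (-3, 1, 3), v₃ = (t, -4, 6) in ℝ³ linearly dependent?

t = 10

Dependence holds iff the 3×3 matrix [v₁ v₂ v₃] is singular.
The determinant works out to 9*t - 90.
This vanishes exactly when t = 10.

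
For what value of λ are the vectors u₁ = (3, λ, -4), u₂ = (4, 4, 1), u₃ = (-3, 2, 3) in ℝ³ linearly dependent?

The set is linearly dependent precisely when det[u₁; u₂; u₃] = 0.
The determinant works out to -15*λ - 50.
This vanishes exactly when λ = -10/3.

λ = -10/3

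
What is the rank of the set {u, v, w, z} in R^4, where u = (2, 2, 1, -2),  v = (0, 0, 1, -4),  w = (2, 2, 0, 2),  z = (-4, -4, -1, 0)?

Form the matrix with u, v, w, z as columns and reduce.
Reduction leaves 2 leading entries, giving rank 2.

rank 2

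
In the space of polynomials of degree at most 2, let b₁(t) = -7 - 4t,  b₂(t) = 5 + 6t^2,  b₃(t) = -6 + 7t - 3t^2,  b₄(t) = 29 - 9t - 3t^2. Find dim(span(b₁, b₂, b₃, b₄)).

3

Use coordinates relative to {1, t, t^2}.
Form the matrix with b₁, b₂, b₃, b₄ as columns and reduce.
Exactly 3 pivots survive; hence the rank is 3.
(With 4 elements in a 3-dimensional space the rank is at most 3.)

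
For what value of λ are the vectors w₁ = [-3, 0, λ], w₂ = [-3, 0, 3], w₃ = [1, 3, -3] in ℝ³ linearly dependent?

λ = 3

Dependence holds iff the 3×3 matrix [w₁ w₂ w₃] is singular.
The determinant works out to 27 - 9*λ.
Solving 27 - 9*λ = 0 yields λ = 3.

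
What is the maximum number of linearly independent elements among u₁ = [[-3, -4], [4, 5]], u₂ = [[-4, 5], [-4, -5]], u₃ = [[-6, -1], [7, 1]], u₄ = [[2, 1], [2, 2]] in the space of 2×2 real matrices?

Use coordinates relative to {E₁₁, E₁₂, E₂₁, E₂₂}.
Row-reduce the 4×4 matrix with these as rows.
The echelon form has 4 nonzero rows, so the rank is 4.

4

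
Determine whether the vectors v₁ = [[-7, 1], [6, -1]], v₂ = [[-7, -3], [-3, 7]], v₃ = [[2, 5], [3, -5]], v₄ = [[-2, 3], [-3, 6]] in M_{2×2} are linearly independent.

linearly independent

Write each element as a coordinate vector in ℝ⁴ using {E₁₁, E₁₂, E₂₁, E₂₂}.
Row-reduce the matrix whose columns are v₁, v₂, v₃, v₄.
The reduction yields 4 nonzero rows, so the rank is 4.
Since rank = 4 (the number of vectors), the set is linearly independent.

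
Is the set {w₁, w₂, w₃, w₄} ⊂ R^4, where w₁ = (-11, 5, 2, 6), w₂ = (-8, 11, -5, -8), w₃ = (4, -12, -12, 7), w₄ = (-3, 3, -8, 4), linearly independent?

linearly independent

Form the 4×4 matrix with these as columns; its determinant is 12920.
A nonzero determinant means the columns are linearly independent.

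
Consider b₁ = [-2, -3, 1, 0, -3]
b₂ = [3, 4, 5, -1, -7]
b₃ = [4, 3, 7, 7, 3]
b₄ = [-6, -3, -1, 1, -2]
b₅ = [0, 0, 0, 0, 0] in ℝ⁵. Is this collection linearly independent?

One of the vectors is the zero vector, so the set is linearly dependent.

linearly dependent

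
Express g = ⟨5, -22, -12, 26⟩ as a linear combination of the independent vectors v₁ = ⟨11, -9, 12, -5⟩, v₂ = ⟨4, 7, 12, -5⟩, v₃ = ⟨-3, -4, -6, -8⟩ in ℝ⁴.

Since v₁, v₂, v₃ are independent, the coefficients expressing g are uniquely determined by a linear system.
The system has the unique solution (a₁, a₂, a₃) = (1, -3, -2).

g = v₁ - 3v₂ - 2v₃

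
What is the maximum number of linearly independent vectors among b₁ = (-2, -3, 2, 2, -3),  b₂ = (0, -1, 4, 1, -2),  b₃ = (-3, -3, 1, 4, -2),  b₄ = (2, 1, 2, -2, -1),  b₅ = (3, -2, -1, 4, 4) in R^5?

Row-reduce the 5×5 matrix with these as rows.
Exactly 5 pivots survive; hence the rank is 5.

5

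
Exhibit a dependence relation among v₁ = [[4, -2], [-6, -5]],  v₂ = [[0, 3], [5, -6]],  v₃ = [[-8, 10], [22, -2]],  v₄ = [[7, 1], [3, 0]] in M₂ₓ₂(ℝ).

Take coordinates with respect to {E₁₁, E₁₂, E₂₁, E₂₂}.
Solve the homogeneous system with v₁, v₂, v₃, v₄ as columns by row-reducing the coefficient matrix.
A generator of the null space is (2, -2, 1, 0).

2v₁ - 2v₂ + v₃ = 0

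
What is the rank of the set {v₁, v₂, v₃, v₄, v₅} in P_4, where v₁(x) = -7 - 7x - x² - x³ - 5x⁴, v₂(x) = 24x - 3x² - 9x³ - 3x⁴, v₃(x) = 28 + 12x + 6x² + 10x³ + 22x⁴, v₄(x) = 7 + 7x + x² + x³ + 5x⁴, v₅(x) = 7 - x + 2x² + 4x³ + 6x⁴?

2

Use coordinates relative to {1, x, …, x⁴}.
Put the 5×5 matrix [v₁|v₂|v₃|v₄|v₅] into echelon form.
Reduction leaves 2 leading entries, giving rank 2.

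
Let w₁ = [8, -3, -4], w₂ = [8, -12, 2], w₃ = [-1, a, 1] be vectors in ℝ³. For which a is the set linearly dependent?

Dependence holds iff the 3×3 matrix [w₁ w₂ w₃] is singular.
The determinant works out to -48*a - 18.
Solving -48*a - 18 = 0 yields a = -3/8.

a = -3/8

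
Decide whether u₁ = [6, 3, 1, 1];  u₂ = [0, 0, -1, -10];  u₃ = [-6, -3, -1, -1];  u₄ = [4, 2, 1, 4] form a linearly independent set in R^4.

The matrix [u₁|u₂|u₃|u₄] has determinant 0.
A zero determinant means the columns are linearly dependent.

linearly dependent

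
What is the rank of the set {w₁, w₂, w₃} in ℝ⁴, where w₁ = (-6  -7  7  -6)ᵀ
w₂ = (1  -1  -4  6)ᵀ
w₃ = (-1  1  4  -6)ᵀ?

2

Row-reduce the 3×4 matrix with these as rows.
The echelon form has 2 nonzero rows, so the rank is 2.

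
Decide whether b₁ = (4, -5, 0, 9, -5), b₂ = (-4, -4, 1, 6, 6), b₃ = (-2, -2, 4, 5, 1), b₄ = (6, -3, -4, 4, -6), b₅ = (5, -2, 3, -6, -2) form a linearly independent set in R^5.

linearly dependent

Row-reduce the matrix whose columns are b₁, b₂, b₃, b₄, b₅.
The reduction yields 4 nonzero rows, so the rank is 4.
Since rank 4 < 5, the set is linearly dependent.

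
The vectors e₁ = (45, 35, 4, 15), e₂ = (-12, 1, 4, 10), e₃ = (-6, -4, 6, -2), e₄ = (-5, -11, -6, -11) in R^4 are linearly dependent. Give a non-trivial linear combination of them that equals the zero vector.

Row-reduce the matrix with e₁, e₂, e₃, e₄ as columns; the null space gives the coefficients.
A generator of the null space is (1, 2, 1, 3).

e₁ + 2e₂ + e₃ + 3e₄ = 0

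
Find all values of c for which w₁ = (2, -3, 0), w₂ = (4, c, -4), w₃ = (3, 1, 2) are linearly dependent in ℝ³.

c = -17

Place the vectors as rows of a 3×3 matrix; dependence ⇔ determinant zero.
Expanding, det = 4*c + 68.
Solving 4*c + 68 = 0 yields c = -17.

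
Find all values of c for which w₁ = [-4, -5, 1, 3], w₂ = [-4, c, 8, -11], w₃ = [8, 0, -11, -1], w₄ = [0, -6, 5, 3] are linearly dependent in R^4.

c = 23

Dependence holds iff the 4×4 matrix [w₁ w₂ w₃ w₄] is singular.
Expanding, det = 208*c - 4784.
This vanishes exactly when c = 23.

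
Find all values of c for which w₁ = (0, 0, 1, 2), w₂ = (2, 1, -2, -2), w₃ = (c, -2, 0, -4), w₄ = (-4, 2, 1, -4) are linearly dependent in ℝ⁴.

c = -4

The vectors are dependent exactly when the determinant of the matrix with rows w₁, w₂, w₃, w₄ vanishes.
The determinant works out to 10*c + 40.
Solving 10*c + 40 = 0 yields c = -4.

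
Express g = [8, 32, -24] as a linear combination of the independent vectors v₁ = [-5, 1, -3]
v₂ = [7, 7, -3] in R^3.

g = 4v₁ + 4v₂

Solve the system with v₁, v₂ as columns and g as the right-hand side.
The system has the unique solution (α₁, α₂) = (4, 4).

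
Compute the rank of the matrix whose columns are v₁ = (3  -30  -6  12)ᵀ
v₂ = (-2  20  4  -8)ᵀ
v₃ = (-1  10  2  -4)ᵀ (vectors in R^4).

Form the matrix with v₁, v₂, v₃ as columns and reduce.
Exactly 1 pivot survives; hence the rank is 1.

rank 1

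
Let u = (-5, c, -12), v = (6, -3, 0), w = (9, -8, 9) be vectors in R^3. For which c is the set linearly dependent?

c = 43/6

The vectors are dependent exactly when the determinant of the matrix with rows u, v, w vanishes.
The determinant works out to 387 - 54*c.
This vanishes exactly when c = 43/6.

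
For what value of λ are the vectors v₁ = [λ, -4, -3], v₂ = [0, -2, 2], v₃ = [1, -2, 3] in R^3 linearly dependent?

The set is linearly dependent precisely when det[v₁; v₂; v₃] = 0.
Cofactor expansion gives det = -2*λ - 14.
Setting this to zero gives λ = -7.

λ = -7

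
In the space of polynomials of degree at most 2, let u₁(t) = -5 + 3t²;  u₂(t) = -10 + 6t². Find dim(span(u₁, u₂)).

1

Represent each element by its coordinate vector in ℝ³.
Form the matrix with u₁, u₂ as columns and reduce.
Reduction leaves 1 leading entry, giving rank 1.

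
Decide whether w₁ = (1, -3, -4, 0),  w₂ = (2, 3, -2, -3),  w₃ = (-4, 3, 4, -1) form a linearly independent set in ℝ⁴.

Row-reduce the matrix whose columns are w₁, w₂, w₃.
The reduction yields 3 nonzero rows, so the rank is 3.
Since rank = 3 (the number of vectors), the set is linearly independent.

linearly independent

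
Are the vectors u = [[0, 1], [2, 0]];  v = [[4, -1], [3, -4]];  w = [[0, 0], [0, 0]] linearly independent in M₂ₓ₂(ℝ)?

Take coordinates with respect to the standard basis {E₁₁, E₁₂, E₂₁, E₂₂}.
One of the vectors is the zero vector, so the set is linearly dependent.

linearly dependent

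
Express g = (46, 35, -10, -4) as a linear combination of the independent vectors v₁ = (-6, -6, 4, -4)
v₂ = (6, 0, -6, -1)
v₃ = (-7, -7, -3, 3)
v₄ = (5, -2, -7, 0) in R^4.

g = -2v₁ + 3v₂ - 3v₃ - v₄

Solve the system with v₁, v₂, v₃, v₄ as columns and g as the right-hand side.
Back-substitution yields (c₁, …, c₄) = (-2, 3, -3, -1).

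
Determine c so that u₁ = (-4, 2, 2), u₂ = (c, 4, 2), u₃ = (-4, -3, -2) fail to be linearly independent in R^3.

c = 12

Place the vectors as rows of a 3×3 matrix; dependence ⇔ determinant zero.
The determinant works out to 24 - 2*c.
Solving 24 - 2*c = 0 yields c = 12.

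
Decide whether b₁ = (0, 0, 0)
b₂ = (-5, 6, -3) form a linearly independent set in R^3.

One of the vectors is the zero vector, so the set is linearly dependent.

linearly dependent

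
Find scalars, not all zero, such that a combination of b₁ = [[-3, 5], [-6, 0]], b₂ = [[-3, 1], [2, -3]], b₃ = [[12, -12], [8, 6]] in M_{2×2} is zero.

Pass to coordinate vectors relative to the basis {E₁₁, E₁₂, E₂₁, E₂₂}.
Write the vectors as columns of a matrix and find a nonzero vector in its null space.
One solution (up to scaling) is (2, 2, 1).

2b₁ + 2b₂ + b₃ = 0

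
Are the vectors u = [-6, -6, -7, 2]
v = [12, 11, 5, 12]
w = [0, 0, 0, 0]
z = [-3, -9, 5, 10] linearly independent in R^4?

linearly dependent

One of the vectors is the zero vector, so the set is linearly dependent.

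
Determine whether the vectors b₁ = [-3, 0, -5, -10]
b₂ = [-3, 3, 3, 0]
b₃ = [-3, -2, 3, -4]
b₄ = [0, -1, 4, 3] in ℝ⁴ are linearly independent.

linearly dependent

Form the 4×4 matrix with these as columns; its determinant is 0.
A zero determinant means the columns are linearly dependent.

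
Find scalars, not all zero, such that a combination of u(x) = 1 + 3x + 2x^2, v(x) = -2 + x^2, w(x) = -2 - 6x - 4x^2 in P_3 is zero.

Take coordinates with respect to {1, x, …, x^3}.
Write the vectors as columns of a matrix and find a nonzero vector in its null space.
The free variable yields coefficients (2, 0, 1) (any nonzero multiple also works).

2u + w = 0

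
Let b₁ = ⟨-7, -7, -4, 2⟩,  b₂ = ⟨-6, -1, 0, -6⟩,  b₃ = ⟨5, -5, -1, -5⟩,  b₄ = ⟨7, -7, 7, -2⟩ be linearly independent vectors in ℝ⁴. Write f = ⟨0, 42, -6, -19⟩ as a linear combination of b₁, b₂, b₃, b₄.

Since b₁, b₂, b₃, b₄ are independent, the coefficients expressing f are uniquely determined by a linear system.
The system has the unique solution (α₁, …, α₄) = (-4, 2, 1, -3).

f = -4b₁ + 2b₂ + b₃ - 3b₄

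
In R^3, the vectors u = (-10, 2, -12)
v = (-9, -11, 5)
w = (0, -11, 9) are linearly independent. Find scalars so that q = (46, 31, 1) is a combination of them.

Since u, v, w are independent, the coefficients expressing q are uniquely determined by a linear system.
Back-substitution yields (c₁, c₂, c₃) = (-1, -4, 1).

q = -u - 4v + w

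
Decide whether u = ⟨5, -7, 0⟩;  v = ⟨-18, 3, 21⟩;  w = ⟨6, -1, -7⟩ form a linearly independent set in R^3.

Place the vectors as rows of a 3×3 matrix and reduce to echelon form.
The reduction yields 2 nonzero rows, so the rank is 2.
Since rank 2 < 3, the set is linearly dependent.
Indeed v + 3w = 0.

linearly dependent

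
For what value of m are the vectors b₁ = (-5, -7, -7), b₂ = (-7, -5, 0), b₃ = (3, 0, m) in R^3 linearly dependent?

m = -35/8

The set is linearly dependent precisely when det[b₁; b₂; b₃] = 0.
Expanding, det = -24*m - 105.
Setting this to zero gives m = -35/8.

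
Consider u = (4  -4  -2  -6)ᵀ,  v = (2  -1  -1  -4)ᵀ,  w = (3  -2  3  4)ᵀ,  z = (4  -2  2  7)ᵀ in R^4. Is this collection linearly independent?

linearly independent

The matrix [u|v|w|z] has determinant 118.
A nonzero determinant means the columns are linearly independent.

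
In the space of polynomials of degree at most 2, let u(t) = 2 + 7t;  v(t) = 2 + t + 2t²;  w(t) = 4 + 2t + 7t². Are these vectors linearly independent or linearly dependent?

Take coordinates with respect to the standard basis {1, t, t²}.
Row-reduce the matrix whose columns are u, v, w.
The reduction yields 3 nonzero rows, so the rank is 3.
Since rank = 3 (the number of vectors), the set is linearly independent.

linearly independent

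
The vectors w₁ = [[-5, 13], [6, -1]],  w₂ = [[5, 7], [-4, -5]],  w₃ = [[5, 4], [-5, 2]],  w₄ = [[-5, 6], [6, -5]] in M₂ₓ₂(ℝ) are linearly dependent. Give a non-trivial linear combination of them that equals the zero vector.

Write each element as a vector in ℝ⁴ using {E₁₁, E₁₂, E₂₁, E₂₂}.
Solve the homogeneous system with w₁, w₂, w₃, w₄ as columns by row-reducing the coefficient matrix.
A generator of the null space is (1, 1, -2, -2).

w₁ + w₂ - 2w₃ - 2w₄ = 0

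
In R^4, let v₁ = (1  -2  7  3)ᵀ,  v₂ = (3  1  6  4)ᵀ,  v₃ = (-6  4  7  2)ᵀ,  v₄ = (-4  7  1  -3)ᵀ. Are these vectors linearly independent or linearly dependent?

Form the 4×4 matrix with these as columns; its determinant is -838.
A nonzero determinant means the columns are linearly independent.

linearly independent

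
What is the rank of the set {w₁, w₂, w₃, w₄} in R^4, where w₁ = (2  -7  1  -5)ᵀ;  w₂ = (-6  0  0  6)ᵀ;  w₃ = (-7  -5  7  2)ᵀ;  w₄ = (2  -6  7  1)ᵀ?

Row-reduce the 4×4 matrix with these as rows.
Reduction leaves 4 leading entries, giving rank 4.

4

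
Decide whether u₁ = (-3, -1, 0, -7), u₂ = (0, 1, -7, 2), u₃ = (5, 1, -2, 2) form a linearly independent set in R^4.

Place the vectors as rows of a 3×4 matrix and reduce to echelon form.
The reduction yields 3 nonzero rows, so the rank is 3.
Since rank = 3 (the number of vectors), the set is linearly independent.

linearly independent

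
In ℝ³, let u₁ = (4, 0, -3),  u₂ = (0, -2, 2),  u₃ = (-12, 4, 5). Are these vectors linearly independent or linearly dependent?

linearly dependent

Form the 3×3 matrix with these as columns; its determinant is 0.
A zero determinant means the columns are linearly dependent.
Indeed 3u₁ + 2u₂ + u₃ = 0.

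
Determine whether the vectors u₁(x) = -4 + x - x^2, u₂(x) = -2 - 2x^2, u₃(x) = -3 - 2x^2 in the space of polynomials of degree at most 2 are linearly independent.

linearly independent

Write each element as a coordinate vector in ℝ³ using {1, x, x^2}.
The matrix [u₁|u₂|u₃] has determinant 2.
A nonzero determinant means the columns are linearly independent.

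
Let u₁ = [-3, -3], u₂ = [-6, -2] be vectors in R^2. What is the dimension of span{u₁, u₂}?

Put the 2×2 matrix [u₁|u₂] into echelon form.
There are 2 pivot columns, so rank = 2.

dim = 2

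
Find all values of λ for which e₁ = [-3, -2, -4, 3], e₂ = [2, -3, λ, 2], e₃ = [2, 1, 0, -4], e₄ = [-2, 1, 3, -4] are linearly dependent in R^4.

The vectors are dependent exactly when the determinant of the matrix with rows e₁, e₂, e₃, e₄ vanishes.
The determinant works out to 20*λ + 250.
Solving 20*λ + 250 = 0 yields λ = -25/2.

λ = -25/2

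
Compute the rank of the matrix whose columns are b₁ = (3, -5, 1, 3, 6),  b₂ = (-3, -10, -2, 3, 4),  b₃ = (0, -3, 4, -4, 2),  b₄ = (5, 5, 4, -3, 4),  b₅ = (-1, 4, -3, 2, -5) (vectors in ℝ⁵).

Row-reduce the 5×5 matrix with these as rows.
The echelon form has 4 nonzero rows, so the rank is 4.

4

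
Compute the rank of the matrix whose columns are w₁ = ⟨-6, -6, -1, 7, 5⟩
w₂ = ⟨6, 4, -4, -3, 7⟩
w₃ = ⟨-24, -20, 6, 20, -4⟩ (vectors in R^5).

Apply Gaussian elimination to the matrix whose rows are w₁, w₂, w₃.
The echelon form has 2 nonzero rows, so the rank is 2.

2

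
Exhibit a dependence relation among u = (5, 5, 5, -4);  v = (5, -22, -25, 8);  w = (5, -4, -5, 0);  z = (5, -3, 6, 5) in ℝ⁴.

Row-reduce the matrix with u, v, w, z as columns; the null space gives the coefficients.
One solution (up to scaling) is (2, 1, -3, 0).

2u + v - 3w = 0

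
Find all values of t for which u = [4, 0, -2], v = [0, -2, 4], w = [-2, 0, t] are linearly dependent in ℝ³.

Dependence holds iff the 3×3 matrix [u v w] is singular.
Expanding, det = 8 - 8*t.
This vanishes exactly when t = 1.

t = 1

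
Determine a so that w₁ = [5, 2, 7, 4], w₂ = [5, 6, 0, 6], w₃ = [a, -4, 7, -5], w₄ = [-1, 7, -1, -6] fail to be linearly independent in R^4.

a = -3/2

Dependence holds iff the 4×4 matrix [w₁ w₂ w₃ w₄] is singular.
Cofactor expansion gives det = 534*a + 801.
Setting this to zero gives a = -3/2.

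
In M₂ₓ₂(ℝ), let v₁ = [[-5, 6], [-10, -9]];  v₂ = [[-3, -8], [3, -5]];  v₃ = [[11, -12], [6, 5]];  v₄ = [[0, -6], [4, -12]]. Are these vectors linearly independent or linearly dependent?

Write each element as a coordinate vector in ℝ⁴ using {E₁₁, E₁₂, E₂₁, E₂₂}.
Row-reduce the matrix whose columns are v₁, v₂, v₃, v₄.
The reduction yields 4 nonzero rows, so the rank is 4.
Since rank = 4 (the number of vectors), the set is linearly independent.

linearly independent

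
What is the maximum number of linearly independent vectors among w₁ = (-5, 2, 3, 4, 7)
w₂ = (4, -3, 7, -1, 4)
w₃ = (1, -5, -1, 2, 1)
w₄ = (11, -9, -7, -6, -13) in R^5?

Put the 5×4 matrix [w₁|w₂|w₃|w₄] into echelon form.
Exactly 3 pivots survive; hence the rank is 3.

3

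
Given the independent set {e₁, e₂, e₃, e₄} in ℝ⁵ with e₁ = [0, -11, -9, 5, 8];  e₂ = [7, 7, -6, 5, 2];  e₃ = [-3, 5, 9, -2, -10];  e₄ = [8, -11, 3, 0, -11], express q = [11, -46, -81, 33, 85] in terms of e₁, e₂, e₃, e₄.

q = 4e₁ + e₂ - 4e₃ - e₄

Set up the augmented matrix [e₁ | e₂ | e₃ | e₄ | q] and row-reduce.
Back-substitution yields (c₁, …, c₄) = (4, 1, -4, -1).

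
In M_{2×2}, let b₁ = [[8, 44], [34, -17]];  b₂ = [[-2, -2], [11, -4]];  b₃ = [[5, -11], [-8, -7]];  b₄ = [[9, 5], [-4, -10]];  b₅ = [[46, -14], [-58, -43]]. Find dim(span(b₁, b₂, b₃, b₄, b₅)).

Pass to coordinate vectors with respect to the basis {E₁₁, E₁₂, E₂₁, E₂₂}.
Apply Gaussian elimination to the matrix whose rows are b₁, b₂, b₃, b₄, b₅.
Exactly 3 pivots survive; hence the rank is 3.
(With 5 elements in a 4-dimensional space the rank is at most 4.)

3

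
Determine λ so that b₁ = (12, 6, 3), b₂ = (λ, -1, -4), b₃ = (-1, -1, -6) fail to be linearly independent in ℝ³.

Place the vectors as rows of a 3×3 matrix; dependence ⇔ determinant zero.
Cofactor expansion gives det = 33*λ + 45.
This vanishes exactly when λ = -15/11.

λ = -15/11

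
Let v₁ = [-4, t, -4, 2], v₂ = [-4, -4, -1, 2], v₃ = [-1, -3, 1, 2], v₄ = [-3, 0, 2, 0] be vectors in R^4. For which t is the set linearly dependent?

t = -19/4

Place the vectors as rows of a 4×4 matrix; dependence ⇔ determinant zero.
Expanding, det = -24*t - 114.
This vanishes exactly when t = -19/4.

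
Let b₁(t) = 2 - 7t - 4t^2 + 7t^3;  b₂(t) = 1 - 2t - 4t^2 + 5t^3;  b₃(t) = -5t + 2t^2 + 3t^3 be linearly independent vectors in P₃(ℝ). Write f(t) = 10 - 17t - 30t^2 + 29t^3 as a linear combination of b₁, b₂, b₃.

Take coordinate vectors relative to {1, t, …, t^3}.
Solve the system with b₁, b₂, b₃ as columns and f as the right-hand side.
Back-substitution yields (c₁, c₂, c₃) = (4, 2, -3).

f = 4b₁ + 2b₂ - 3b₃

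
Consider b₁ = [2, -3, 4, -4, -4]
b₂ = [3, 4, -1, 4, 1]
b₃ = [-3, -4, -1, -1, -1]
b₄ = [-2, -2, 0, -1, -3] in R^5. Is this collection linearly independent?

Row-reduce the matrix whose columns are b₁, b₂, b₃, b₄.
The reduction yields 4 nonzero rows, so the rank is 4.
Since rank = 4 (the number of vectors), the set is linearly independent.

linearly independent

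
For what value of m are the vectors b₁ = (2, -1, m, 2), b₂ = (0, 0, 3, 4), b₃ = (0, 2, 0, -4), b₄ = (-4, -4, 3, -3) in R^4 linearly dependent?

Dependence holds iff the 4×4 matrix [b₁ b₂ b₃ b₄] is singular.
Expanding, det = 32*m + 180.
Solving 32*m + 180 = 0 yields m = -45/8.

m = -45/8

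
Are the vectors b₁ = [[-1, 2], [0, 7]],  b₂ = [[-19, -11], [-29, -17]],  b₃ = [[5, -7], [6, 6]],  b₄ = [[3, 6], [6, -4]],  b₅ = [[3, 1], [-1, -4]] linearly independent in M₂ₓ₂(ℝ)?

Take coordinates with respect to the standard basis {E₁₁, E₁₂, E₂₁, E₂₂}.
There are 5 vectors in a 4-dimensional space, so they cannot be linearly independent.

linearly dependent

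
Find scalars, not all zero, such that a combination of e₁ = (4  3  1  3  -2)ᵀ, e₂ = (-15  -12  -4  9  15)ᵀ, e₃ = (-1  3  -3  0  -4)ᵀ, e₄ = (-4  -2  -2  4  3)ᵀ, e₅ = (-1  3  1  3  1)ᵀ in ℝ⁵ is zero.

e₁ + e₂ + e₃ - 3e₄ = 0

Row-reduce the matrix with e₁, e₂, e₃, e₄, e₅ as columns; the null space gives the coefficients.
One solution (up to scaling) is (1, 1, 1, -3, 0).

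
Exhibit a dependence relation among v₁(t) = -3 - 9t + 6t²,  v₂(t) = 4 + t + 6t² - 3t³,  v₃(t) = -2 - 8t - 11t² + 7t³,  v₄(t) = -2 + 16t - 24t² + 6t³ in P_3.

Take coordinates with respect to {1, t, …, t³}.
Row-reduce the matrix with v₁, v₂, v₃, v₄ as columns; the null space gives the coefficients.
One solution (up to scaling) is (2, 2, 0, 1).

2v₁ + 2v₂ + v₄ = 0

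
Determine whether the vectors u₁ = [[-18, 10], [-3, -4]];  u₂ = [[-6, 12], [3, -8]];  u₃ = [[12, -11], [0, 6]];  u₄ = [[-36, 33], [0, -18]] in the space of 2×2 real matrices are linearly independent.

Take coordinates with respect to the standard basis {E₁₁, E₁₂, E₂₁, E₂₂}.
One vector is a scalar multiple of another, so the set is dependent.

linearly dependent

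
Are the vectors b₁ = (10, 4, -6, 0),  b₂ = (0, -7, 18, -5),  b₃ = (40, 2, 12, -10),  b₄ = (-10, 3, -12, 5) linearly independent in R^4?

linearly dependent

Row-reduce the matrix whose columns are b₁, b₂, b₃, b₄.
The reduction yields 2 nonzero rows, so the rank is 2.
Since rank 2 < 4, the set is linearly dependent.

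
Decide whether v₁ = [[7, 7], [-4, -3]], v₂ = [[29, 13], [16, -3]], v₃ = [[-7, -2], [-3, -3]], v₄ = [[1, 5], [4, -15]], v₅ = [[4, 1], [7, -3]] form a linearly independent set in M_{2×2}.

Write each element as a coordinate vector in ℝ⁴ using {E₁₁, E₁₂, E₂₁, E₂₂}.
There are 5 vectors in a 4-dimensional space, so they cannot be linearly independent.

linearly dependent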